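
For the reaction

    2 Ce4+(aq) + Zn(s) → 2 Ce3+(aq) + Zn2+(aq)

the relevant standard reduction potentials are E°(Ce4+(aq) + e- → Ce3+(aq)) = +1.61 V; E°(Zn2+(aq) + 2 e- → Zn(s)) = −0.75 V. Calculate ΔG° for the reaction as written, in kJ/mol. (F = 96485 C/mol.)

−455 kJ/mol

In the reaction as written Ce4+(aq) is reduced, so the Ce⁴⁺/Ce³⁺ couple is the cathode and Zn²⁺/Zn is the anode.
E°cell = +1.61 − (−0.75) = +2.36 V; balancing electrons gives n = 2.
ΔG° = −nFE°cell = −(2)(96485)(+2.36) J/mol = −455 kJ/mol.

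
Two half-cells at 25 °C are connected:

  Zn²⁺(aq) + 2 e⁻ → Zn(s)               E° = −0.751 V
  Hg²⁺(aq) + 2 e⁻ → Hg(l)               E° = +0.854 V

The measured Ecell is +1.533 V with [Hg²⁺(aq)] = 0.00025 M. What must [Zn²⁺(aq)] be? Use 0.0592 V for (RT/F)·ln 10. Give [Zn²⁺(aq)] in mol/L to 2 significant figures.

With Hg²⁺/Hg at the cathode and Zn²⁺/Zn at the anode, E°cell = +0.854 − (−0.751) = +1.605 V (n = 2).
From the Nernst equation, log Q = n(E° − E)/0.0592 = 2·(+1.605 − (+1.533))/0.0592 = 2.432.
The balanced reaction is Hg²⁺(aq) + Zn(s) → Hg(l) + Zn²⁺(aq), so Q = [Zn²⁺(aq)] / [Hg²⁺(aq)].
Solving for the unknown gives log [Zn²⁺(aq)] = −1.170, so [Zn²⁺(aq)] ≈ 0.068 M.

0.068 M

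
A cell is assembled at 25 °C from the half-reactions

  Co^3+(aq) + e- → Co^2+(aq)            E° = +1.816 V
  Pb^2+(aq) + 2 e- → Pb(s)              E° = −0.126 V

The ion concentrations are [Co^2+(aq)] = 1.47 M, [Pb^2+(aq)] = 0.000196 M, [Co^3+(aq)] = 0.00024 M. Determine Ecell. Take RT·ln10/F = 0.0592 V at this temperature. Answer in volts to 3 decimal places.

+1.828 V

The Co³⁺/Co²⁺ couple has the more positive E°, so it is the cathode; Pb²⁺/Pb is the anode.
E°cell = E°cat − E°an = +1.816 − (−0.126) = +1.942 V; n = 2.
For the overall reaction 2 Co^3+(aq) + Pb(s) → 2 Co^2+(aq) + Pb^2+(aq), Q = ([Co^2+(aq)]^2·[Pb^2+(aq)]) / [Co^3+(aq)]^2 = 7.35×10^3, giving log Q = 3.866.
By the Nernst equation, E = +1.942 − (0.0592/2)·(3.866) = +1.828 V.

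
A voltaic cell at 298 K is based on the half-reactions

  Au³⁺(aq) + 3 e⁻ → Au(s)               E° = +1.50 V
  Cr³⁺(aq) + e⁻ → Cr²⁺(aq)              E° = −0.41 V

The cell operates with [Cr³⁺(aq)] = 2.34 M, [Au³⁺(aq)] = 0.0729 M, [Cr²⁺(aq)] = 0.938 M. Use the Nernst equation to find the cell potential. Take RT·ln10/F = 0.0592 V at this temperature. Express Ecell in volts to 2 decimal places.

+1.86 V

Au³⁺/Au is reduced (cathode, E° = +1.50 V) and Cr³⁺/Cr²⁺ is oxidized (anode).
E°cell = E°cat − E°an = +1.50 − (−0.41) = +1.91 V; n = 3.
For the overall reaction Au³⁺(aq) + 3 Cr²⁺(aq) → Au(s) + 3 Cr³⁺(aq), Q = [Cr³⁺(aq)]^3 / ([Au³⁺(aq)]·[Cr²⁺(aq)]^3) = 213, giving log Q = 2.328.
E = E° − (0.0592/n)·log Q = +1.91 − (0.0592/3)(2.328) = +1.86 V.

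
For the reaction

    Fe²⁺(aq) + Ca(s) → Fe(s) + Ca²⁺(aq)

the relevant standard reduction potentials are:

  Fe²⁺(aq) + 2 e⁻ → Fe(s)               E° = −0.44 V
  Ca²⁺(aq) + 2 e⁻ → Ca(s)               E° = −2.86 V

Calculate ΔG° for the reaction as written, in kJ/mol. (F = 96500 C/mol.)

−467 kJ/mol

In the reaction as written Fe²⁺(aq) is reduced, so the Fe²⁺/Fe couple is the cathode and Ca²⁺/Ca is the anode.
E°cell = −0.44 − (−2.86) = +2.42 V; balancing electrons gives n = 2.
ΔG° = −nFE°cell = −(2)(96500)(+2.42) J/mol = −467 kJ/mol.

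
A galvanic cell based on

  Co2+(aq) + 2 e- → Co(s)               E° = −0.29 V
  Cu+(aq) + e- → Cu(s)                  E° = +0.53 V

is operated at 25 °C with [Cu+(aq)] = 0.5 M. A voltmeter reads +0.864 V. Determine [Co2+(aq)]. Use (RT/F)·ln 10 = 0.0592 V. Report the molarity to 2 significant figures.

The Cu⁺/Cu couple has the larger reduction potential, so it is the cathode: E°cell = +0.53 − (−0.29) = +0.82 V and n = 2.
Since E = E° − (0.0592/n)·log Q, log Q = n(E° − E)/0.0592 = −1.486.
For 2 Cu+(aq) + Co(s) → 2 Cu(s) + Co2+(aq), the reaction quotient is Q = [Co2+(aq)] / [Cu+(aq)]^2.
Substituting the known concentrations and solving, log [Co2+(aq)] = −2.088 and [Co2+(aq)] = 0.0082 M.

0.0082 M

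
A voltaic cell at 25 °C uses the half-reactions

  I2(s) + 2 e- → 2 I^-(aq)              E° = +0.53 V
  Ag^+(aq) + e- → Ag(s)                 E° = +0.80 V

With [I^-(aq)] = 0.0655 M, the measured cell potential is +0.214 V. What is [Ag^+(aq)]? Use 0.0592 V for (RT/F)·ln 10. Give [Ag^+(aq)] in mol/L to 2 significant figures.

1.7 M

Ag⁺/Ag is the cathode (higher E°); E°cell = +0.80 − (+0.53) = +0.27 V with n = 2.
From the Nernst equation, log Q = n(E° − E)/0.0592 = 2·(+0.27 − (+0.214))/0.0592 = 1.892.
The balanced reaction is 2 Ag^+(aq) + 2 I^-(aq) → 2 Ag(s) + I2(s), so Q = 1 / ([Ag^+(aq)]^2·[I^-(aq)]^2).
Solving for the unknown gives log [Ag^+(aq)] = 0.238, so [Ag^+(aq)] ≈ 1.7 M.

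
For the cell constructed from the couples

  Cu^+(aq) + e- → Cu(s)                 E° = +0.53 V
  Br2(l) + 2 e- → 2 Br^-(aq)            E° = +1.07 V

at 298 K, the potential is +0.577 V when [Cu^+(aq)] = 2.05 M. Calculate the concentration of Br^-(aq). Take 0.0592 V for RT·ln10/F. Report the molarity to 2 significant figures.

The Br₂/Br⁻ couple has the larger reduction potential, so it is the cathode: E°cell = +1.07 − (+0.53) = +0.54 V and n = 2.
Rearranging E = E° − (0.0592/n)·log Q gives log Q = 2(+0.54 − (+0.577))/0.0592 = −1.250.
For Br2(l) + 2 Cu(s) → 2 Br^-(aq) + 2 Cu^+(aq), the reaction quotient is Q = [Br^-(aq)]^2·[Cu^+(aq)]^2.
Isolating [Br^-(aq)] in Q = 10^{−1.250} yields log [Br^-(aq)] = −0.937, i.e. 0.12 M.

0.12 M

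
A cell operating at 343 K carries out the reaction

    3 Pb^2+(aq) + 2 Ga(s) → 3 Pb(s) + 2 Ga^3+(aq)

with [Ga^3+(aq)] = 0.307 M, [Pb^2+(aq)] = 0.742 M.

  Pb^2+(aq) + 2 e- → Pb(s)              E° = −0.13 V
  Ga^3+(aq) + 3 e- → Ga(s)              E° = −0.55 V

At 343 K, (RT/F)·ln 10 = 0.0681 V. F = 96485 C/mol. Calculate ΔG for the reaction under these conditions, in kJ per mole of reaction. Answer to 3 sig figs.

−247 kJ/mol

With Pb²⁺/Pb reduced at the cathode, E°cell = −0.13 − (−0.55) = +0.42 V and n = 6.
The reaction quotient is [Ga^3+(aq)]^2 / [Pb^2+(aq)]^3 = 0.231; by Nernst, E = +0.42 − (0.0681/6)(−0.637) = +0.4272 V.
Finally ΔG = −nFE = −(6)(96485 C/mol)(+0.4272 V) = −247 kJ/mol.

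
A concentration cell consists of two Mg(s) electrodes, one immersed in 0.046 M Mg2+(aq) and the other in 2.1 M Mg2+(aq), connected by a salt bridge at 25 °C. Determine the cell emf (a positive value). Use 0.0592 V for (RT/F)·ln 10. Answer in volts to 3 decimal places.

0.049 V

For a concentration cell E°cell = 0, since both electrodes use the same couple.
The compartment with the higher Mg2+(aq) concentration (2.1 M) acts as the cathode; ions are reduced there and produced at the dilute (0.046 M) anode.
With n = 2, Ecell = −(0.0592/2)·log([dilute]/[conc]) = −(0.0592/2)·log(0.046/2.1) = +0.049 V.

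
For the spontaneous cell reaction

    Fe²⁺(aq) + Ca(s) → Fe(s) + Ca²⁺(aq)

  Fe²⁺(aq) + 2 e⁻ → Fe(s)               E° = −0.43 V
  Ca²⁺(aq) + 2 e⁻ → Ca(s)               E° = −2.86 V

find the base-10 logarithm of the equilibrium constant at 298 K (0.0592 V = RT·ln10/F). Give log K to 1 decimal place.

log K = 82.1

The Fe²⁺/Fe couple is reduced (cathode); E°cell = −0.43 − (−2.86) = +2.43 V with n = 2.
At equilibrium E = 0, so log K = nE°cell / 0.0592 = (2)(+2.43) / 0.0592 = 82.1.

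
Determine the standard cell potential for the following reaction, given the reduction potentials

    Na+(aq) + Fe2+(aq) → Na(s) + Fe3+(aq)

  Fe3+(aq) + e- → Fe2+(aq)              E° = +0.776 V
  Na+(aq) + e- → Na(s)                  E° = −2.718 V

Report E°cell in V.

Na+(aq) gains electrons, so the Na⁺/Na couple is the cathode; the Fe³⁺/Fe²⁺ couple is the anode.
E°cell = E°(cathode) − E°(anode) = −2.718 − (+0.776) = −3.494 V.
The negative E°cell means the reaction is non-spontaneous in the direction written.

−3.494 V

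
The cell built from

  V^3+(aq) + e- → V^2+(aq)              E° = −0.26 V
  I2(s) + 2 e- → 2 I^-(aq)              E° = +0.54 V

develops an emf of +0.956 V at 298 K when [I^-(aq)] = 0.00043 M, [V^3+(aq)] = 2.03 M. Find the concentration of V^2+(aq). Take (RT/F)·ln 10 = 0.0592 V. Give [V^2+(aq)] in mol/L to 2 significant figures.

0.38 M

The I₂/I⁻ couple has the larger reduction potential, so it is the cathode: E°cell = +0.54 − (−0.26) = +0.80 V and n = 2.
Since E = E° − (0.0592/n)·log Q, log Q = n(E° − E)/0.0592 = −5.270.
The balanced reaction is I2(s) + 2 V^2+(aq) → 2 I^-(aq) + 2 V^3+(aq), so Q = ([I^-(aq)]^2·[V^3+(aq)]^2) / [V^2+(aq)]^2.
Isolating [V^2+(aq)] in Q = 10^{−5.270} yields log [V^2+(aq)] = −0.424, i.e. 0.38 M.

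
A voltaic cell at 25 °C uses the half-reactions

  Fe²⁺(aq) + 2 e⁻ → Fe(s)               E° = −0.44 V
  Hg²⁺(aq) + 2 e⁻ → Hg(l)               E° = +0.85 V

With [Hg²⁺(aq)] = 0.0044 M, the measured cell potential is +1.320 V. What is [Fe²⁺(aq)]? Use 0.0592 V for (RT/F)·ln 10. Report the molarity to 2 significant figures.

0.00043 M

With Hg²⁺/Hg at the cathode and Fe²⁺/Fe at the anode, E°cell = +0.85 − (−0.44) = +1.29 V (n = 2).
Rearranging E = E° − (0.0592/n)·log Q gives log Q = 2(+1.29 − (+1.320))/0.0592 = −1.014.
Balancing electrons gives Hg²⁺(aq) + Fe(s) → Hg(l) + Fe²⁺(aq); thus Q = [Fe²⁺(aq)] / [Hg²⁺(aq)].
Solving for the unknown gives log [Fe²⁺(aq)] = −3.371, so [Fe²⁺(aq)] ≈ 0.00043 M.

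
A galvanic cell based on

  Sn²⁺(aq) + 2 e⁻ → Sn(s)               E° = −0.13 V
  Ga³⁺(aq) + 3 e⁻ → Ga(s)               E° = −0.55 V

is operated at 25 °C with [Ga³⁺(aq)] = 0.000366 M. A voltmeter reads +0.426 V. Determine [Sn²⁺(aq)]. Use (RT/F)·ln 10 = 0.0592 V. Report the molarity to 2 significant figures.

Sn²⁺/Sn is the cathode (higher E°); E°cell = −0.13 − (−0.55) = +0.42 V with n = 6.
Since E = E° − (0.0592/n)·log Q, log Q = n(E° − E)/0.0592 = −0.608.
Balancing electrons gives 3 Sn²⁺(aq) + 2 Ga(s) → 3 Sn(s) + 2 Ga³⁺(aq); thus Q = [Ga³⁺(aq)]^2 / [Sn²⁺(aq)]^3.
Solving for the unknown gives log [Sn²⁺(aq)] = −2.088, so [Sn²⁺(aq)] ≈ 0.0082 M.

0.0082 M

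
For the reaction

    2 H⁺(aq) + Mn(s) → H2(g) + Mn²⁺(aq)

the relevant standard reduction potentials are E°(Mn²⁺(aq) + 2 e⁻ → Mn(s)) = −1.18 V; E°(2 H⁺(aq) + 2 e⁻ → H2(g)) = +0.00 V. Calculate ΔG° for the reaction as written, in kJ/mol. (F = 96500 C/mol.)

In the reaction as written H⁺(aq) is reduced, so the 2H⁺/H₂ couple is the cathode and Mn²⁺/Mn is the anode.
E°cell = +0.00 − (−1.18) = +1.18 V; balancing electrons gives n = 2.
ΔG° = −nFE°cell = −(2)(96500)(+1.18) J/mol = −228 kJ/mol.

−228 kJ/mol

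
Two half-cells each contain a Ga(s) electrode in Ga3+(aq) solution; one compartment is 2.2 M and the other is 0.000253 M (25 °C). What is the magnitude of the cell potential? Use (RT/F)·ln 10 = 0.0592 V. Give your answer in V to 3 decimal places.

For a concentration cell E°cell = 0, since both electrodes use the same couple.
The compartment with the higher Ga3+(aq) concentration (2.2 M) acts as the cathode; ions are reduced there and produced at the dilute (0.000253 M) anode.
With n = 3, Ecell = −(0.0592/3)·log([dilute]/[conc]) = −(0.0592/3)·log(0.000253/2.2) = +0.078 V.

0.078 V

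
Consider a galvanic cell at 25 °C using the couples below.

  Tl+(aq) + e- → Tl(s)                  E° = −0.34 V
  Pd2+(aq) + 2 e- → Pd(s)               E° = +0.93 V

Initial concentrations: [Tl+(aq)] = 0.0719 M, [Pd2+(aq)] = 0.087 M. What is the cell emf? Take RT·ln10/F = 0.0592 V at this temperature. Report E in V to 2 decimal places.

+1.31 V

Since E°(Pd²⁺/Pd) > E°(Tl⁺/Tl), Pd²⁺/Pd serves as the cathode.
E°cell = E°cat − E°an = +0.93 − (−0.34) = +1.27 V; n = 2.
For the overall reaction Pd2+(aq) + 2 Tl(s) → Pd(s) + 2 Tl+(aq), Q = [Tl+(aq)]^2 / [Pd2+(aq)] = 0.0594, giving log Q = −1.226.
E = E° − (0.0592/n)·log Q = +1.27 − (0.0592/2)(−1.226) = +1.31 V.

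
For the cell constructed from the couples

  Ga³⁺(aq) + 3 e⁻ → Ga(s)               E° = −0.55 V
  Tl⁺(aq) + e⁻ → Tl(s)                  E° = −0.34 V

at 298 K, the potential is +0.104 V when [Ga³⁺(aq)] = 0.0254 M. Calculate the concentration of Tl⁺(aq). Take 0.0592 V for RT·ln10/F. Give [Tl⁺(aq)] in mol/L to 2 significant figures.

Tl⁺/Tl is the cathode (higher E°); E°cell = −0.34 − (−0.55) = +0.21 V with n = 3.
From the Nernst equation, log Q = n(E° − E)/0.0592 = 3·(+0.21 − (+0.104))/0.0592 = 5.372.
For 3 Tl⁺(aq) + Ga(s) → 3 Tl(s) + Ga³⁺(aq), the reaction quotient is Q = [Ga³⁺(aq)] / [Tl⁺(aq)]^3.
Substituting the known concentrations and solving, log [Tl⁺(aq)] = −2.322 and [Tl⁺(aq)] = 0.0048 M.

0.0048 M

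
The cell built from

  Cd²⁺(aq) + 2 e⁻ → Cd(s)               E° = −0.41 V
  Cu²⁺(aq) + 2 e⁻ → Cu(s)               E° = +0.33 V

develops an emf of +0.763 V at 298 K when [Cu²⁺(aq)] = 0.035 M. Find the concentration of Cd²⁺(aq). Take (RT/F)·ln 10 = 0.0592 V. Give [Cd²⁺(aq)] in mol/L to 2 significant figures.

The Cu²⁺/Cu couple has the larger reduction potential, so it is the cathode: E°cell = +0.33 − (−0.41) = +0.74 V and n = 2.
From the Nernst equation, log Q = n(E° − E)/0.0592 = 2·(+0.74 − (+0.763))/0.0592 = −0.777.
The balanced reaction is Cu²⁺(aq) + Cd(s) → Cu(s) + Cd²⁺(aq), so Q = [Cd²⁺(aq)] / [Cu²⁺(aq)].
Solving for the unknown gives log [Cd²⁺(aq)] = −2.233, so [Cd²⁺(aq)] ≈ 0.0058 M.

0.0058 M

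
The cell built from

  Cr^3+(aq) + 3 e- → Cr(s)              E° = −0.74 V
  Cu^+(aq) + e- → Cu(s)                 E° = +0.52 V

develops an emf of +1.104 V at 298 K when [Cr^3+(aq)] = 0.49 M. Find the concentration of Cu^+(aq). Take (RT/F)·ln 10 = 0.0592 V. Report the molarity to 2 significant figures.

Cu⁺/Cu is the cathode (higher E°); E°cell = +0.52 − (−0.74) = +1.26 V with n = 3.
Since E = E° − (0.0592/n)·log Q, log Q = n(E° − E)/0.0592 = 7.905.
For 3 Cu^+(aq) + Cr(s) → 3 Cu(s) + Cr^3+(aq), the reaction quotient is Q = [Cr^3+(aq)] / [Cu^+(aq)]^3.
Solving for the unknown gives log [Cu^+(aq)] = −2.738, so [Cu^+(aq)] ≈ 0.0018 M.

0.0018 M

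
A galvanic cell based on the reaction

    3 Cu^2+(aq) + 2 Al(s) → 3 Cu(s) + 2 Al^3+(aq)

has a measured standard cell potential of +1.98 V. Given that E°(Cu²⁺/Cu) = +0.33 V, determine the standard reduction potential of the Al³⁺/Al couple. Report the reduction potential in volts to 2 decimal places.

In the reaction as written the Cu²⁺/Cu couple is reduced (cathode) and Al³⁺/Al is oxidized (anode), so E°cell = E°(Cu²⁺/Cu) − E°(Al³⁺/Al).
E°(Al³⁺/Al) = E°(cathode) − E°cell = +0.33 − (+1.98) = −1.65 V.

−1.65 V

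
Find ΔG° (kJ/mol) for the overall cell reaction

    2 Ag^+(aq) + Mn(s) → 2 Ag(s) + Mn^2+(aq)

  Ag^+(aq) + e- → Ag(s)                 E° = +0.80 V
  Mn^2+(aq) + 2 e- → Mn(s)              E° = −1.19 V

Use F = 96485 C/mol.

−384 kJ/mol

In the reaction as written Ag^+(aq) is reduced, so the Ag⁺/Ag couple is the cathode and Mn²⁺/Mn is the anode.
E°cell = +0.80 − (−1.19) = +1.99 V; balancing electrons gives n = 2.
ΔG° = −nFE°cell = −(2)(96485)(+1.99) J/mol = −384 kJ/mol.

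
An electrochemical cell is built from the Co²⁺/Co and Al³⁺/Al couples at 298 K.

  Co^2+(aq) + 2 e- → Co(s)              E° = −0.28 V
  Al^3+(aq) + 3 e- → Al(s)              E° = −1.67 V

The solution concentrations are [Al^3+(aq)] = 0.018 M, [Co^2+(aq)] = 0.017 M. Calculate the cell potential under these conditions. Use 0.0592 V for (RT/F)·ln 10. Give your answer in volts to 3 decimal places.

+1.372 V

Co²⁺/Co is reduced (cathode, E° = −0.28 V) and Al³⁺/Al is oxidized (anode).
E°cell = −0.28 − (−1.67) = +1.39 V, with n = 6 electrons transferred.
For the overall reaction 3 Co^2+(aq) + 2 Al(s) → 3 Co(s) + 2 Al^3+(aq), Q = [Al^3+(aq)]^2 / [Co^2+(aq)]^3 = 65.9, giving log Q = 1.819.
By the Nernst equation, E = +1.39 − (0.0592/6)·(1.819) = +1.372 V.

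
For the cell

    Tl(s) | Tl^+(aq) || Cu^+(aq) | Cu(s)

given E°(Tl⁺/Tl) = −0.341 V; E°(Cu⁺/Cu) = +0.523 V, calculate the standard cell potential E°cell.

+0.864 V

By convention the left-hand electrode in cell notation is the anode (oxidation) and the right-hand electrode is the cathode (reduction).
E°cell = E°(right) − E°(left) = +0.523 − (−0.341) = +0.864 V.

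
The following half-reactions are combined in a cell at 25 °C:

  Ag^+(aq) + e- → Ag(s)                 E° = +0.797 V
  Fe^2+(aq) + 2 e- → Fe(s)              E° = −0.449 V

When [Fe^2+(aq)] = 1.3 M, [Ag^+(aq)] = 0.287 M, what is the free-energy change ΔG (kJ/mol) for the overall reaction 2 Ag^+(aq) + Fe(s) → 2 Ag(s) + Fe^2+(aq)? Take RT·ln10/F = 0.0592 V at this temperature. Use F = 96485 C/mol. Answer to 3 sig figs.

With Ag⁺/Ag reduced at the cathode, E°cell = +0.797 − (−0.449) = +1.246 V and n = 2.
Here Q = [Fe^2+(aq)] / [Ag^+(aq)]^2 = 15.8 (log Q = 1.198), giving E = +1.246 − (0.0592/2)·(1.198) = +1.2105 V.
Finally ΔG = −nFE = −(2)(96485 C/mol)(+1.2105 V) = −234 kJ/mol.

−234 kJ/mol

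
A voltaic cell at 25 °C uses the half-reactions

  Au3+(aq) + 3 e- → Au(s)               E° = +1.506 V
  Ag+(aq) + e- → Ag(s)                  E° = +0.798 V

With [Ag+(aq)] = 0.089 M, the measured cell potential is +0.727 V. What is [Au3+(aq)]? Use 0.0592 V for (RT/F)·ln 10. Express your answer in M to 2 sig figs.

Au³⁺/Au is the cathode (higher E°); E°cell = +1.506 − (+0.798) = +0.708 V with n = 3.
From the Nernst equation, log Q = n(E° − E)/0.0592 = 3·(+0.708 − (+0.727))/0.0592 = −0.963.
For Au3+(aq) + 3 Ag(s) → Au(s) + 3 Ag+(aq), the reaction quotient is Q = [Ag+(aq)]^3 / [Au3+(aq)].
Solving for the unknown gives log [Au3+(aq)] = −2.189, so [Au3+(aq)] ≈ 0.0065 M.

0.0065 M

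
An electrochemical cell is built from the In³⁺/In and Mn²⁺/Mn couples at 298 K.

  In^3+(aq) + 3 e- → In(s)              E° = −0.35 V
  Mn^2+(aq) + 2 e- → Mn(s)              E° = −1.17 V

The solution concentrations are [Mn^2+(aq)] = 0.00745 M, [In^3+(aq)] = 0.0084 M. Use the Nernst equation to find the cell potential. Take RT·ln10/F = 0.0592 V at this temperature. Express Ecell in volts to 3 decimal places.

The In³⁺/In couple has the more positive E°, so it is the cathode; Mn²⁺/Mn is the anode.
E°cell = −0.35 − (−1.17) = +0.82 V, with n = 6 electrons transferred.
For the overall reaction 2 In^3+(aq) + 3 Mn(s) → 2 In(s) + 3 Mn^2+(aq), Q = [Mn^2+(aq)]^3 / [In^3+(aq)]^2 = 0.00586, giving log Q = −2.232.
By the Nernst equation, E = +0.82 − (0.0592/6)·(−2.232) = +0.842 V.

+0.842 V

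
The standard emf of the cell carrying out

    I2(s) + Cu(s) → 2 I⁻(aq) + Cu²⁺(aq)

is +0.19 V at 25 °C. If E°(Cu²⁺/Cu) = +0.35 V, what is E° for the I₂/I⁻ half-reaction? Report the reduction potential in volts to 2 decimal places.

+0.54 V

In the reaction as written the I₂/I⁻ couple is reduced (cathode) and Cu²⁺/Cu is oxidized (anode), so E°cell = E°(I₂/I⁻) − E°(Cu²⁺/Cu).
E°(I₂/I⁻) = E°cell + E°(anode) = +0.19 + (+0.35) = +0.54 V.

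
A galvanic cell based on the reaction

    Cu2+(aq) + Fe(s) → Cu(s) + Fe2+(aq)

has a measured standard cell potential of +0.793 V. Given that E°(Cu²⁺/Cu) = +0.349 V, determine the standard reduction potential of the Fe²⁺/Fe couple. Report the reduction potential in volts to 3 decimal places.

In the reaction as written the Cu²⁺/Cu couple is reduced (cathode) and Fe²⁺/Fe is oxidized (anode), so E°cell = E°(Cu²⁺/Cu) − E°(Fe²⁺/Fe).
E°(Fe²⁺/Fe) = E°(cathode) − E°cell = +0.349 − (+0.793) = −0.444 V.

−0.444 V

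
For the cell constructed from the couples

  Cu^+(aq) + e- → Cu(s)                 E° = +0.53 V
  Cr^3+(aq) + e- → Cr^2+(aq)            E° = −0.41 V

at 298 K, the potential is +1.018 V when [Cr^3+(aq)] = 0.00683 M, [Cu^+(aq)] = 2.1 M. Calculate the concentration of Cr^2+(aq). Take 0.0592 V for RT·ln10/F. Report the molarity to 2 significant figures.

0.068 M

Cu⁺/Cu is the cathode (higher E°); E°cell = +0.53 − (−0.41) = +0.94 V with n = 1.
Since E = E° − (0.0592/n)·log Q, log Q = n(E° − E)/0.0592 = −1.318.
The balanced reaction is Cu^+(aq) + Cr^2+(aq) → Cu(s) + Cr^3+(aq), so Q = [Cr^3+(aq)] / ([Cu^+(aq)]·[Cr^2+(aq)]).
Isolating [Cr^2+(aq)] in Q = 10^{−1.318} yields log [Cr^2+(aq)] = −1.170, i.e. 0.068 M.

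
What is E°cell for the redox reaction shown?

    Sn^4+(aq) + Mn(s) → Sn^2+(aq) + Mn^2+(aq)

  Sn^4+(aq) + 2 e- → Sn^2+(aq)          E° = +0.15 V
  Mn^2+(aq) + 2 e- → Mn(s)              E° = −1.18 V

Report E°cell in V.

+1.33 V

In the reaction as written, Sn^4+(aq) is reduced (cathode) and Mn^2+(aq) is produced by oxidation at the anode.
E°cell = E°(cathode) − E°(anode) = +0.15 − (−1.18) = +1.33 V.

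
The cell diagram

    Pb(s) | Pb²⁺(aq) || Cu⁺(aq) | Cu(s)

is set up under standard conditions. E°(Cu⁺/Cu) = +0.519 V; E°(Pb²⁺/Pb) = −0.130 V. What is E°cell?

+0.649 V

By convention the left-hand electrode in cell notation is the anode (oxidation) and the right-hand electrode is the cathode (reduction).
E°cell = E°(right) − E°(left) = +0.519 − (−0.130) = +0.649 V.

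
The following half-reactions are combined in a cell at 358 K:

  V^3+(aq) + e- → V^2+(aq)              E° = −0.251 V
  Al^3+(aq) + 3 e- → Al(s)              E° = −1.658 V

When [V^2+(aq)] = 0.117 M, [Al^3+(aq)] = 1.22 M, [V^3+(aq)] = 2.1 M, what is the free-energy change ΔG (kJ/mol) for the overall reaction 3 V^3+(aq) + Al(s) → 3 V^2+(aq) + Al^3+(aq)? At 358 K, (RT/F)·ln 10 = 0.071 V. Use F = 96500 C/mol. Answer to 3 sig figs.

E°cell = −0.251 − (−1.658) = +1.407 V; the balanced reaction transfers n = 3 electrons.
The reaction quotient is ([V^2+(aq)]^3·[Al^3+(aq)]) / [V^3+(aq)]^3 = 0.000211; by Nernst, E = +1.407 − (0.071/3)(−3.676) = +1.4940 V.
Then ΔG = −nFE = −3 × 96500 × +1.4940 J/mol = −433 kJ/mol.

−433 kJ/mol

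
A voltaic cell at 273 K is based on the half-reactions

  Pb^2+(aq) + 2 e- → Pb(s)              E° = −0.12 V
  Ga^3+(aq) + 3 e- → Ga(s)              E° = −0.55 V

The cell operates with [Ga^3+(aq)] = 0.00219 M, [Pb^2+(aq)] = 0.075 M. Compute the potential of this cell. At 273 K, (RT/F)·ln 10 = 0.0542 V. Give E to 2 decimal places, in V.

Pb²⁺/Pb is reduced (cathode, E° = −0.12 V) and Ga³⁺/Ga is oxidized (anode).
E°cell = −0.12 − (−0.55) = +0.43 V, with n = 6 electrons transferred.
Balancing gives 3 Pb^2+(aq) + 2 Ga(s) → 3 Pb(s) + 2 Ga^3+(aq); hence Q = [Ga^3+(aq)]^2 / [Pb^2+(aq)]^3 = 0.0114 (log Q = −1.944).
By the Nernst equation, E = +0.43 − (0.0542/6)·(−1.944) = +0.45 V.

+0.45 V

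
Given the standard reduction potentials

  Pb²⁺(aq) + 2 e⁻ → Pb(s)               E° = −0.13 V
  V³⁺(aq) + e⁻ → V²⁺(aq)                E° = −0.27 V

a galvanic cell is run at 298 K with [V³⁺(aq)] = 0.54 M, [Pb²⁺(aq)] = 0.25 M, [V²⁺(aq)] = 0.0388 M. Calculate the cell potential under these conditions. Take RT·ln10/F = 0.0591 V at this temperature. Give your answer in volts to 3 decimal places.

+0.055 V

The Pb²⁺/Pb couple has the more positive E°, so it is the cathode; V³⁺/V²⁺ is the anode.
E°cell = E°cat − E°an = −0.13 − (−0.27) = +0.14 V; n = 2.
Balancing gives Pb²⁺(aq) + 2 V²⁺(aq) → Pb(s) + 2 V³⁺(aq); hence Q = [V³⁺(aq)]^2 / ([Pb²⁺(aq)]·[V²⁺(aq)]^2) = 775 (log Q = 2.889).
Applying E = E° − (RT ln10/nF)·log Q gives +0.14 − (0.0591/2)(2.889) = +0.055 V.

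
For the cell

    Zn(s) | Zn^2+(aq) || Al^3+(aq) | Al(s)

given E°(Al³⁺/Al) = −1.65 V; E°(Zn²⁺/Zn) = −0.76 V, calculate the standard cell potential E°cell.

By convention the left-hand electrode in cell notation is the anode (oxidation) and the right-hand electrode is the cathode (reduction).
E°cell = E°(right) − E°(left) = −1.65 − (−0.76) = −0.89 V.
The negative sign shows that, as written, the cell would require an external voltage to drive the reaction.

−0.89 V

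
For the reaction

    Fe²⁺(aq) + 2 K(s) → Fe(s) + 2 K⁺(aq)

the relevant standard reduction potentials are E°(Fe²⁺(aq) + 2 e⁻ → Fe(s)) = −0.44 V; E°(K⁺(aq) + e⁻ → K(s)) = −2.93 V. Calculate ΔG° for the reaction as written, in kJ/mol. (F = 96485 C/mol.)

In the reaction as written Fe²⁺(aq) is reduced, so the Fe²⁺/Fe couple is the cathode and K⁺/K is the anode.
E°cell = −0.44 − (−2.93) = +2.49 V; balancing electrons gives n = 2.
ΔG° = −nFE°cell = −(2)(96485)(+2.49) J/mol = −480 kJ/mol.

−480 kJ/mol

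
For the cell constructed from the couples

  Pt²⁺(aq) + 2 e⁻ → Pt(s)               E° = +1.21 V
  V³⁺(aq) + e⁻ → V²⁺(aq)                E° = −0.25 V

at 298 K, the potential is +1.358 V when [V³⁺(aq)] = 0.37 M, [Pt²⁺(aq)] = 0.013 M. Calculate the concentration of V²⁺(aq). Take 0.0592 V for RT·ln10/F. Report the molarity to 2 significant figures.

0.061 M

With Pt²⁺/Pt at the cathode and V³⁺/V²⁺ at the anode, E°cell = +1.21 − (−0.25) = +1.46 V (n = 2).
Rearranging E = E° − (0.0592/n)·log Q gives log Q = 2(+1.46 − (+1.358))/0.0592 = 3.446.
For Pt²⁺(aq) + 2 V²⁺(aq) → Pt(s) + 2 V³⁺(aq), the reaction quotient is Q = [V³⁺(aq)]^2 / ([Pt²⁺(aq)]·[V²⁺(aq)]^2).
Solving for the unknown gives log [V²⁺(aq)] = −1.212, so [V²⁺(aq)] ≈ 0.061 M.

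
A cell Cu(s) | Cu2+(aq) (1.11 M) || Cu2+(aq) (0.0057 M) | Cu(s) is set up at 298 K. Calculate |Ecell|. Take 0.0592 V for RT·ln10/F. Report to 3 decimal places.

For a concentration cell E°cell = 0, since both electrodes use the same couple.
The compartment with the higher Cu2+(aq) concentration (1.11 M) acts as the cathode; ions are reduced there and produced at the dilute (0.0057 M) anode.
With n = 2, Ecell = −(0.0592/2)·log([dilute]/[conc]) = −(0.0592/2)·log(0.0057/1.11) = +0.068 V.

0.068 V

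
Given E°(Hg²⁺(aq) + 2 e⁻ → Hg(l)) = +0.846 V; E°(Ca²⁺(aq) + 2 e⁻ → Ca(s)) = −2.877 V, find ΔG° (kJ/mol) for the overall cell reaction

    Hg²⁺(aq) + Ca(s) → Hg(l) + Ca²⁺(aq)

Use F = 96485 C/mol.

−718 kJ/mol

In the reaction as written Hg²⁺(aq) is reduced, so the Hg²⁺/Hg couple is the cathode and Ca²⁺/Ca is the anode.
E°cell = +0.846 − (−2.877) = +3.723 V; balancing electrons gives n = 2.
ΔG° = −nFE°cell = −(2)(96485)(+3.723) J/mol = −718 kJ/mol.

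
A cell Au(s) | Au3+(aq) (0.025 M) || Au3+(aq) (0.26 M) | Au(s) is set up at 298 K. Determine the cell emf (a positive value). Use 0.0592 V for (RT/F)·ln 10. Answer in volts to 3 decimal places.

For a concentration cell E°cell = 0, since both electrodes use the same couple.
The compartment with the higher Au3+(aq) concentration (0.26 M) acts as the cathode; ions are reduced there and produced at the dilute (0.025 M) anode.
With n = 3, Ecell = −(0.0592/3)·log([dilute]/[conc]) = −(0.0592/3)·log(0.025/0.26) = +0.020 V.

0.020 V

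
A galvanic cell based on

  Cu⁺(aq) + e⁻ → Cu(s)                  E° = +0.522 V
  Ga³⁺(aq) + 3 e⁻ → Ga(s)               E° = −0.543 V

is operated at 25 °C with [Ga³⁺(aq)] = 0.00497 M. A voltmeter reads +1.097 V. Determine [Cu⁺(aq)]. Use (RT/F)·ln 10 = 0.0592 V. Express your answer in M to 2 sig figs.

0.59 M

With Cu⁺/Cu at the cathode and Ga³⁺/Ga at the anode, E°cell = +0.522 − (−0.543) = +1.065 V (n = 3).
Rearranging E = E° − (0.0592/n)·log Q gives log Q = 3(+1.065 − (+1.097))/0.0592 = −1.622.
The balanced reaction is 3 Cu⁺(aq) + Ga(s) → 3 Cu(s) + Ga³⁺(aq), so Q = [Ga³⁺(aq)] / [Cu⁺(aq)]^3.
Isolating [Cu⁺(aq)] in Q = 10^{−1.622} yields log [Cu⁺(aq)] = −0.227, i.e. 0.59 M.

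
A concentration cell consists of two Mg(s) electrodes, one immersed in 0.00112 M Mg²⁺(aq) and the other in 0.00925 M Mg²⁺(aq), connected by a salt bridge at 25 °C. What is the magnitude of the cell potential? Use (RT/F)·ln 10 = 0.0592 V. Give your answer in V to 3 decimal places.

0.027 V

For a concentration cell E°cell = 0, since both electrodes use the same couple.
The compartment with the higher Mg²⁺(aq) concentration (0.00925 M) acts as the cathode; ions are reduced there and produced at the dilute (0.00112 M) anode.
With n = 2, Ecell = −(0.0592/2)·log([dilute]/[conc]) = −(0.0592/2)·log(0.00112/0.00925) = +0.027 V.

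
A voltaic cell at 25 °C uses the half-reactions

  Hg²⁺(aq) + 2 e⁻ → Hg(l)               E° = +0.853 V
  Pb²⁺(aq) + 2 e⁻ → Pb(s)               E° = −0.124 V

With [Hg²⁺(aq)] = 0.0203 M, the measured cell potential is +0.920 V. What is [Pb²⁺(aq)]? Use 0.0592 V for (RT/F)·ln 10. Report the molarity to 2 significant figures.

1.7 M

With Hg²⁺/Hg at the cathode and Pb²⁺/Pb at the anode, E°cell = +0.853 − (−0.124) = +0.977 V (n = 2).
Since E = E° − (0.0592/n)·log Q, log Q = n(E° − E)/0.0592 = 1.926.
For Hg²⁺(aq) + Pb(s) → Hg(l) + Pb²⁺(aq), the reaction quotient is Q = [Pb²⁺(aq)] / [Hg²⁺(aq)].
Isolating [Pb²⁺(aq)] in Q = 10^{1.926} yields log [Pb²⁺(aq)] = 0.233, i.e. 1.7 M.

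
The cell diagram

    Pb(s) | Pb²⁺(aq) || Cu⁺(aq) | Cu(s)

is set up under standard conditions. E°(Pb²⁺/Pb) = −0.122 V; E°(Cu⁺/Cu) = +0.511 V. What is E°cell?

+0.633 V

By convention the left-hand electrode in cell notation is the anode (oxidation) and the right-hand electrode is the cathode (reduction).
E°cell = E°(right) − E°(left) = +0.511 − (−0.122) = +0.633 V.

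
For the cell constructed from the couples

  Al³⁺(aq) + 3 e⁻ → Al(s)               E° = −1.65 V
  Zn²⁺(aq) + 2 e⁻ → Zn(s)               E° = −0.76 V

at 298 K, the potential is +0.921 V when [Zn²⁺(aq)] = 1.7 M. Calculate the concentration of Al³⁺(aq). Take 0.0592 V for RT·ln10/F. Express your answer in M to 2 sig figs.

0.060 M

Zn²⁺/Zn is the cathode (higher E°); E°cell = −0.76 − (−1.65) = +0.89 V with n = 6.
Since E = E° − (0.0592/n)·log Q, log Q = n(E° − E)/0.0592 = −3.142.
For 3 Zn²⁺(aq) + 2 Al(s) → 3 Zn(s) + 2 Al³⁺(aq), the reaction quotient is Q = [Al³⁺(aq)]^2 / [Zn²⁺(aq)]^3.
Substituting the known concentrations and solving, log [Al³⁺(aq)] = −1.225 and [Al³⁺(aq)] = 0.060 M.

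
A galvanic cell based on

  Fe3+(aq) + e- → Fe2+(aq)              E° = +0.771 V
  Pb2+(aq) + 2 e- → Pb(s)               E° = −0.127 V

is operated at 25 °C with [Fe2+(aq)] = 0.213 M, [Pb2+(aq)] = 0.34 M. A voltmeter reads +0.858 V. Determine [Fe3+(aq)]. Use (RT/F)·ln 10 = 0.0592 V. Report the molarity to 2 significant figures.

Fe³⁺/Fe²⁺ is the cathode (higher E°); E°cell = +0.771 − (−0.127) = +0.898 V with n = 2.
Rearranging E = E° − (0.0592/n)·log Q gives log Q = 2(+0.898 − (+0.858))/0.0592 = 1.351.
Balancing electrons gives 2 Fe3+(aq) + Pb(s) → 2 Fe2+(aq) + Pb2+(aq); thus Q = ([Fe2+(aq)]^2·[Pb2+(aq)]) / [Fe3+(aq)]^2.
Substituting the known concentrations and solving, log [Fe3+(aq)] = −1.581 and [Fe3+(aq)] = 0.026 M.

0.026 M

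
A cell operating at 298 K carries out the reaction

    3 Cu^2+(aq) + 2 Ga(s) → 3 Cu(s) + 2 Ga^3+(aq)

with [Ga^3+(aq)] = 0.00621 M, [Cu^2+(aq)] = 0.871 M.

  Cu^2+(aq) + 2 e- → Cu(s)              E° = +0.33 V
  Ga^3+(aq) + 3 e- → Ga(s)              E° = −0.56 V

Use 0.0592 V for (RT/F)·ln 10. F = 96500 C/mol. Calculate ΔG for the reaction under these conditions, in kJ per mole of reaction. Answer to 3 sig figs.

E°cell = +0.33 − (−0.56) = +0.89 V; the balanced reaction transfers n = 6 electrons.
Q = [Ga^3+(aq)]^2 / [Cu^2+(aq)]^3 = 5.84×10^−5, so log Q = −4.234 and E = +0.89 − (0.0592/6)(−4.234) = +0.9318 V.
Then ΔG = −nFE = −6 × 96500 × +0.9318 J/mol = −540 kJ/mol.

−540 kJ/mol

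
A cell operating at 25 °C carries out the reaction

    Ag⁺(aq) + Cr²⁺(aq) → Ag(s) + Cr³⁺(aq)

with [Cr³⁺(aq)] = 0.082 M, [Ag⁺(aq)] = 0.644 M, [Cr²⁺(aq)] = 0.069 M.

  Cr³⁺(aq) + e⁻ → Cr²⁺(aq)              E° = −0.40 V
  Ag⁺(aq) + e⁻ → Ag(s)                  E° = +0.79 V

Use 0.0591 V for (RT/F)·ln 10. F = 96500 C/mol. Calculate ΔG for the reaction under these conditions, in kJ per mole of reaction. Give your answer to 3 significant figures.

With Ag⁺/Ag reduced at the cathode, E°cell = +0.79 − (−0.40) = +1.19 V and n = 1.
Here Q = [Cr³⁺(aq)] / ([Ag⁺(aq)]·[Cr²⁺(aq)]) = 1.85 (log Q = 0.266), giving E = +1.19 − (0.0591/1)·(0.266) = +1.1743 V.
Finally ΔG = −nFE = −(1)(96500 C/mol)(+1.1743 V) = −113 kJ/mol.

−113 kJ/mol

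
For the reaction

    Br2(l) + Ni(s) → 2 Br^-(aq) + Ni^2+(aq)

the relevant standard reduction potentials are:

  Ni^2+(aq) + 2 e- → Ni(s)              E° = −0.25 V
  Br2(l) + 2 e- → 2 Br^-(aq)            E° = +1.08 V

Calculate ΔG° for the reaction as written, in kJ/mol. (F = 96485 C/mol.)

In the reaction as written Br2(l) is reduced, so the Br₂/Br⁻ couple is the cathode and Ni²⁺/Ni is the anode.
E°cell = +1.08 − (−0.25) = +1.33 V; balancing electrons gives n = 2.
ΔG° = −nFE°cell = −(2)(96485)(+1.33) J/mol = −257 kJ/mol.

−257 kJ/mol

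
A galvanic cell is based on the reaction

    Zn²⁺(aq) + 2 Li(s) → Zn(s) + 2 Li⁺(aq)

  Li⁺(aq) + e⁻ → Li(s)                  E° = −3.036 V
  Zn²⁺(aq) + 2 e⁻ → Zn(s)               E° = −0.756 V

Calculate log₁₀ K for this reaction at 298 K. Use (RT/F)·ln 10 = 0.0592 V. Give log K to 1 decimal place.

log K = 77.0

The Zn²⁺/Zn couple is reduced (cathode); E°cell = −0.756 − (−3.036) = +2.280 V with n = 2.
At equilibrium E = 0, so log K = nE°cell / 0.0592 = (2)(+2.280) / 0.0592 = 77.0.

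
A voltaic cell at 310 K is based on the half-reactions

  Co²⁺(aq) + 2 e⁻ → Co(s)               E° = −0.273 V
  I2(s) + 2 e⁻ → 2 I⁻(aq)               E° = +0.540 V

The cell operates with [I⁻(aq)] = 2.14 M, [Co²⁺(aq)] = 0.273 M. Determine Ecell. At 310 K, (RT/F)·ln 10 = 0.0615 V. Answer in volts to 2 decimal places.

I₂/I⁻ is reduced (cathode, E° = +0.540 V) and Co²⁺/Co is oxidized (anode).
E°cell = +0.540 − (−0.273) = +0.813 V, with n = 2 electrons transferred.
Balancing gives I2(s) + Co(s) → 2 I⁻(aq) + Co²⁺(aq); hence Q = [I⁻(aq)]^2·[Co²⁺(aq)] = 1.25 (log Q = 0.097).
E = E° − (0.0615/n)·log Q = +0.813 − (0.0615/2)(0.097) = +0.81 V.

+0.81 V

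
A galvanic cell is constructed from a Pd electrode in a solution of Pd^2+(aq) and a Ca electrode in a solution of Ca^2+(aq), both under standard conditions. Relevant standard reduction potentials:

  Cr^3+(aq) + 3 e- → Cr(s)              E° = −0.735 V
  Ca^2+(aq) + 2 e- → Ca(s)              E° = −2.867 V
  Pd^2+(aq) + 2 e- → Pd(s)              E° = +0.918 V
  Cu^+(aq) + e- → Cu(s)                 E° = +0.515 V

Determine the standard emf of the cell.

The Pd²⁺/Pd couple has the higher E°, so Pd ion is reduced (cathode) and Ca is oxidized (anode).
E°cell = E°(cathode) − E°(anode) = +0.918 − (−2.867) = +3.785 V.

+3.785 V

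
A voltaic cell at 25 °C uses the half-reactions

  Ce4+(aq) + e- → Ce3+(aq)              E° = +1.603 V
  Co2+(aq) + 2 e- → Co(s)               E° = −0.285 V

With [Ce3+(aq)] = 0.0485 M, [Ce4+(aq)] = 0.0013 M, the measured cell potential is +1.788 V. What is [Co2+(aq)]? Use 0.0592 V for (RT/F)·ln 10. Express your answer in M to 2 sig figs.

1.7 M

Ce⁴⁺/Ce³⁺ is the cathode (higher E°); E°cell = +1.603 − (−0.285) = +1.888 V with n = 2.
From the Nernst equation, log Q = n(E° − E)/0.0592 = 2·(+1.888 − (+1.788))/0.0592 = 3.378.
For 2 Ce4+(aq) + Co(s) → 2 Ce3+(aq) + Co2+(aq), the reaction quotient is Q = ([Ce3+(aq)]^2·[Co2+(aq)]) / [Ce4+(aq)]^2.
Solving for the unknown gives log [Co2+(aq)] = 0.234, so [Co2+(aq)] ≈ 1.7 M.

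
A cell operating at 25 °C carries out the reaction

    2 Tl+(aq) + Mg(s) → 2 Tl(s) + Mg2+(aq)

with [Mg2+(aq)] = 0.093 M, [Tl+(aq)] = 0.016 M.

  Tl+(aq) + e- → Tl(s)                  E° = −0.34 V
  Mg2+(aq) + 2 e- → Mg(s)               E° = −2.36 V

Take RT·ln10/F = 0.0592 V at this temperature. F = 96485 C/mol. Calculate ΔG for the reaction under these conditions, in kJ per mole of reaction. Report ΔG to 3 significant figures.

With Tl⁺/Tl reduced at the cathode, E°cell = −0.34 − (−2.36) = +2.02 V and n = 2.
The reaction quotient is [Mg2+(aq)] / [Tl+(aq)]^2 = 363; by Nernst, E = +2.02 − (0.0592/2)(2.560) = +1.9442 V.
Finally ΔG = −nFE = −(2)(96485 C/mol)(+1.9442 V) = −375 kJ/mol.

−375 kJ/mol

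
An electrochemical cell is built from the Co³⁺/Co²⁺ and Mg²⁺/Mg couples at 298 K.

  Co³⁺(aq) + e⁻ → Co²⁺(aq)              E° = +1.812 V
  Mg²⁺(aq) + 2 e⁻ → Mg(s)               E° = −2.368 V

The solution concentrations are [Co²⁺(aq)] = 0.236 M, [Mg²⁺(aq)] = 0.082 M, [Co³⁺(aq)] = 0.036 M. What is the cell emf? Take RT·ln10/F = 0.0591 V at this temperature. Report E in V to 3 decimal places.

Co³⁺/Co²⁺ is reduced (cathode, E° = +1.812 V) and Mg²⁺/Mg is oxidized (anode).
E°cell = E°cat − E°an = +1.812 − (−2.368) = +4.180 V; n = 2.
The balanced reaction is 2 Co³⁺(aq) + Mg(s) → 2 Co²⁺(aq) + Mg²⁺(aq), so Q = ([Co²⁺(aq)]^2·[Mg²⁺(aq)]) / [Co³⁺(aq)]^2 = 3.52 and log Q = 0.547.
E = E° − (0.0591/n)·log Q = +4.180 − (0.0591/2)(0.547) = +4.164 V.

+4.164 V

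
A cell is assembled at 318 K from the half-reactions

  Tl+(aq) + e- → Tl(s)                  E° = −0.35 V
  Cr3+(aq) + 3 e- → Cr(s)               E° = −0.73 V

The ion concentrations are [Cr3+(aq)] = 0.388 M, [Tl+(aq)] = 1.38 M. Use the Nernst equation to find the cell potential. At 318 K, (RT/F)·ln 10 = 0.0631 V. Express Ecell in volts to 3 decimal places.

+0.397 V

Since E°(Tl⁺/Tl) > E°(Cr³⁺/Cr), Tl⁺/Tl serves as the cathode.
The standard potential is −0.35 − (−0.73) = +0.38 V and the balanced reaction transfers n = 3 electrons.
Balancing gives 3 Tl+(aq) + Cr(s) → 3 Tl(s) + Cr3+(aq); hence Q = [Cr3+(aq)] / [Tl+(aq)]^3 = 0.148 (log Q = −0.831).
By the Nernst equation, E = +0.38 − (0.0631/3)·(−0.831) = +0.397 V.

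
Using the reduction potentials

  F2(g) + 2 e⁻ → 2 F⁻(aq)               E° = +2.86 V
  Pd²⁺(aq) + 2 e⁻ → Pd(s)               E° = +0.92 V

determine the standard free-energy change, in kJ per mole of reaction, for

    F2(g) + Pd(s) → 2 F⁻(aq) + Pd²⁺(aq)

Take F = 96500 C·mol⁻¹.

In the reaction as written F2(g) is reduced, so the F₂/F⁻ couple is the cathode and Pd²⁺/Pd is the anode.
E°cell = +2.86 − (+0.92) = +1.94 V; balancing electrons gives n = 2.
ΔG° = −nFE°cell = −(2)(96500)(+1.94) J/mol = −374 kJ/mol.

−374 kJ/mol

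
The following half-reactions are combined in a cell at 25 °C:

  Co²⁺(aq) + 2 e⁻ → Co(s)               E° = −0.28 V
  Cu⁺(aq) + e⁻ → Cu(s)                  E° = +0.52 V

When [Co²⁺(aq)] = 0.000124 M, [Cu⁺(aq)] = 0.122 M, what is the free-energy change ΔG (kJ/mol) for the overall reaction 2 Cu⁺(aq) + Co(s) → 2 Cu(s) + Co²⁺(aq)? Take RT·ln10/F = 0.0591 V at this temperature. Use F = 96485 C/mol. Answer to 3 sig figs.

E°cell = +0.52 − (−0.28) = +0.80 V; the balanced reaction transfers n = 2 electrons.
The reaction quotient is [Co²⁺(aq)] / [Cu⁺(aq)]^2 = 0.00833; by Nernst, E = +0.80 − (0.0591/2)(−2.079) = +0.8614 V.
Then ΔG = −nFE = −2 × 96485 × +0.8614 J/mol = −166 kJ/mol.

−166 kJ/mol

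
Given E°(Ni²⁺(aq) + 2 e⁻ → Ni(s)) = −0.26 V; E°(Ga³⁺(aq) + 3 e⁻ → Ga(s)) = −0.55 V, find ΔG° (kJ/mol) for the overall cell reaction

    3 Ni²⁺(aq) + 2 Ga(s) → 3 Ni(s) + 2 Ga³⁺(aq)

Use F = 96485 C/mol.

In the reaction as written Ni²⁺(aq) is reduced, so the Ni²⁺/Ni couple is the cathode and Ga³⁺/Ga is the anode.
E°cell = −0.26 − (−0.55) = +0.29 V; balancing electrons gives n = 6.
ΔG° = −nFE°cell = −(6)(96485)(+0.29) J/mol = −168 kJ/mol.

−168 kJ/mol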